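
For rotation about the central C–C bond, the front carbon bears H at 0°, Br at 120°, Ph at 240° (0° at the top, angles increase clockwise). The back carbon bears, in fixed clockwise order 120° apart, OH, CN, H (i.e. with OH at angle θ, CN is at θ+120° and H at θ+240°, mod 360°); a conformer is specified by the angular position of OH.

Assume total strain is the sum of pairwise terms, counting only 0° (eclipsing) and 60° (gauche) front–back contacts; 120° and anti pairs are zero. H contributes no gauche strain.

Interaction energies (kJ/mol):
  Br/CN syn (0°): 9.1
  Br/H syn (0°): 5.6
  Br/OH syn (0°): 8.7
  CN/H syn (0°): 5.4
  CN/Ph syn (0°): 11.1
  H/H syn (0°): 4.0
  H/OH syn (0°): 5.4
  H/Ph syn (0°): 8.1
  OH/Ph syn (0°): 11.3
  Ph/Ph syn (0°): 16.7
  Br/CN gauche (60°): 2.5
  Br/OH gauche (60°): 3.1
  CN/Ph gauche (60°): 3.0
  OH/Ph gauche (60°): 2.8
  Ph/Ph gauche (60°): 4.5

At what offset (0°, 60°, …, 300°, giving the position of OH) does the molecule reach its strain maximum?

OH at 0° (eclipsed): H(0°)/OH(0°) eclipsed 5.4; Br(120°)/CN(120°) eclipsed 9.1; Ph(240°)/H(240°) eclipsed 8.1 → 22.6 kJ/mol.
OH at 60° (staggered): Br(120°)/OH(60°) gauche 3.1; Br(120°)/CN(180°) gauche 2.5; Ph(240°)/CN(180°) gauche 3.0 → 8.6 kJ/mol.
OH at 120° (eclipsed): H(0°)/H(0°) eclipsed 4.0; Br(120°)/OH(120°) eclipsed 8.7; Ph(240°)/CN(240°) eclipsed 11.1 → 23.8 kJ/mol.
OH at 180° (staggered): Br(120°)/OH(180°) gauche 3.1; Ph(240°)/OH(180°) gauche 2.8; Ph(240°)/CN(300°) gauche 3.0 → 8.9 kJ/mol.
OH at 240° (eclipsed): H(0°)/CN(0°) eclipsed 5.4; Br(120°)/H(120°) eclipsed 5.6; Ph(240°)/OH(240°) eclipsed 11.3 → 22.3 kJ/mol.
OH at 300° (staggered): Br(120°)/CN(60°) gauche 2.5; Ph(240°)/OH(300°) gauche 2.8 → 5.3 kJ/mol.
The maximum (23.8 kJ/mol) occurs with OH at 120°.

120°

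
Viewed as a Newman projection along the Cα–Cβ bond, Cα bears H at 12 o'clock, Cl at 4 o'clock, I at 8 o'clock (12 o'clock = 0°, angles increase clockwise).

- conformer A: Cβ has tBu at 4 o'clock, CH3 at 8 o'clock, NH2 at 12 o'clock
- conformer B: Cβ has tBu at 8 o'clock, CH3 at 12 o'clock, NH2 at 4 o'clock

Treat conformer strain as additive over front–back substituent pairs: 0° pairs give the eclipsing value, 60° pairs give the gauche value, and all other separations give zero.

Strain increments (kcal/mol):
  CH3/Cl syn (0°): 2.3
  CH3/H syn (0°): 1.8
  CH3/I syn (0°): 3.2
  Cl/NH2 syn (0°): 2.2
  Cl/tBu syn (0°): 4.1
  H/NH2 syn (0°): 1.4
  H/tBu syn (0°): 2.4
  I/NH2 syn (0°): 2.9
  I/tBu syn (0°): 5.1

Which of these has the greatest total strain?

A (eclipsed): H–NH2 eclipsed, Cl–tBu eclipsed, I–CH3 eclipsed; 1.4 + 4.1 + 3.2 = 8.7 kcal/mol.
B (eclipsed): H–CH3 eclipsed, Cl–NH2 eclipsed, I–tBu eclipsed; 1.8 + 2.2 + 5.1 = 9.1 kcal/mol.
B has the highest total (9.1 kcal/mol).

B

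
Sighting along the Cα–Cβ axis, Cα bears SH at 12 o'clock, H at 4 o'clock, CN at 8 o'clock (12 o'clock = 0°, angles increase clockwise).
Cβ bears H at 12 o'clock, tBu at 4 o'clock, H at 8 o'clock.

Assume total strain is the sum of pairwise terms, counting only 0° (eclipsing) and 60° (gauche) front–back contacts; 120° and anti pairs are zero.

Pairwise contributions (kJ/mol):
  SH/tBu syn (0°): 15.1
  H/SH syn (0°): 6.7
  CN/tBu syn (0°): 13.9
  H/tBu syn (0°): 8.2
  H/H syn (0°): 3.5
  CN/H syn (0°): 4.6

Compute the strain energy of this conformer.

19.5 kJ/mol

This conformer (eclipsed): SH–H eclipsed, H–tBu eclipsed, CN–H eclipsed; 6.7 + 8.2 + 4.6 = 19.5 kJ/mol.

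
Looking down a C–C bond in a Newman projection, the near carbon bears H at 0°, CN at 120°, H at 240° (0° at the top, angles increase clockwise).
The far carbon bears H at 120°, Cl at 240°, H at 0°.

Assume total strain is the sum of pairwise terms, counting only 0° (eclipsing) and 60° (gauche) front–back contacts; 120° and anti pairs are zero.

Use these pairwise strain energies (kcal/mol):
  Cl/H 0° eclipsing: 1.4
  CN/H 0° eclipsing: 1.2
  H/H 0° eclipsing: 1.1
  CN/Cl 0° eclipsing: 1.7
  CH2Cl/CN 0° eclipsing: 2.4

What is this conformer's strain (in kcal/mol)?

This conformer (eclipsed): H–H eclipsed, CN–H eclipsed, H–Cl eclipsed; 1.1 + 1.2 + 1.4 = 3.7 kcal/mol.

3.7 kcal/mol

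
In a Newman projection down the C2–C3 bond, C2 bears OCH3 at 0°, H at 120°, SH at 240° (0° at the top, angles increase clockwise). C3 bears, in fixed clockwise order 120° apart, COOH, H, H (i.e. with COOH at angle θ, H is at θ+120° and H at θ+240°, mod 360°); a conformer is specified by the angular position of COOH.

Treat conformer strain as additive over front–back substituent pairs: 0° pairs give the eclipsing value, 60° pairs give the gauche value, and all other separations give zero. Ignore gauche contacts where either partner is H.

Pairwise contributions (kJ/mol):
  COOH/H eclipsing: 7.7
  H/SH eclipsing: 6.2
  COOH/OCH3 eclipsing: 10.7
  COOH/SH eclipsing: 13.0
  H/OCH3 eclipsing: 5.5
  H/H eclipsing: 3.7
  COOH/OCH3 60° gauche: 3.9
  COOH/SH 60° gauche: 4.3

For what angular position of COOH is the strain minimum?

60°

COOH at 0° (eclipsed): OCH3(0°)/COOH(0°) eclipsed 10.7; H(120°)/H(120°) eclipsed 3.7; SH(240°)/H(240°) eclipsed 6.2 → 20.6 kJ/mol.
COOH at 60° (staggered): OCH3(0°)/COOH(60°) gauche 3.9 → 3.9 kJ/mol.
COOH at 120° (eclipsed): OCH3(0°)/H(0°) eclipsed 5.5; H(120°)/COOH(120°) eclipsed 7.7; SH(240°)/H(240°) eclipsed 6.2 → 19.4 kJ/mol.
COOH at 180° (staggered): SH(240°)/COOH(180°) gauche 4.3 → 4.3 kJ/mol.
COOH at 240° (eclipsed): OCH3(0°)/H(0°) eclipsed 5.5; H(120°)/H(120°) eclipsed 3.7; SH(240°)/COOH(240°) eclipsed 13.0 → 22.2 kJ/mol.
COOH at 300° (staggered): OCH3(0°)/COOH(300°) gauche 3.9; SH(240°)/COOH(300°) gauche 4.3 → 8.2 kJ/mol.
The minimum (3.9 kJ/mol) occurs with COOH at 60°.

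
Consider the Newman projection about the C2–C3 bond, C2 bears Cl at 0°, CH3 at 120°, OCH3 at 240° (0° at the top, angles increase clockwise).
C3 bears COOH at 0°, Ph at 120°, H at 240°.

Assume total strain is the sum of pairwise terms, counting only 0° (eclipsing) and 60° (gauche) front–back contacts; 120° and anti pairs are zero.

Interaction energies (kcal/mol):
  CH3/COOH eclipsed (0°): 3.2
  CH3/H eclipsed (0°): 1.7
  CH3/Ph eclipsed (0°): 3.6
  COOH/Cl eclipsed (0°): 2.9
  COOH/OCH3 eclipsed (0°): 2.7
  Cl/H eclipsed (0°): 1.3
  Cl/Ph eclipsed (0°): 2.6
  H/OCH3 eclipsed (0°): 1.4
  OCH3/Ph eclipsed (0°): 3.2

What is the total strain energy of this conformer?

This conformer is eclipsed. Cl at 0° is eclipsed with COOH at 0° (2.9); CH3 at 120° is eclipsed with Ph at 120° (3.6); OCH3 at 240° is eclipsed with H at 240° (1.4). Total 7.9 kcal/mol.

7.9 kcal/mol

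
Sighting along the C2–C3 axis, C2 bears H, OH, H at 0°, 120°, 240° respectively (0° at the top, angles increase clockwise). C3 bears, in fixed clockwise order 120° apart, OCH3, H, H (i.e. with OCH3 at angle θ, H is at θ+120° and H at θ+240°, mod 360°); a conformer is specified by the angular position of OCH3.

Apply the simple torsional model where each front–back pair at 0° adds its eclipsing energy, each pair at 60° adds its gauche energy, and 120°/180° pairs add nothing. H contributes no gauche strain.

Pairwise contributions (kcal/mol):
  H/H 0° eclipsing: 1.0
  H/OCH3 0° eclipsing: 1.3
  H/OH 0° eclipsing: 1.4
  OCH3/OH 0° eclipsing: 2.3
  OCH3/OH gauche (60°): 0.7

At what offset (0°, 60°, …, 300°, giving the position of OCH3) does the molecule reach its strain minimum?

300°

OCH3 at 0° (eclipsed): H(0°)/OCH3(0°) eclipsed 1.3; OH(120°)/H(120°) eclipsed 1.4; H(240°)/H(240°) eclipsed 1.0 → 3.7 kcal/mol.
OCH3 at 60° (staggered): OH(120°)/OCH3(60°) gauche 0.7 → 0.7 kcal/mol.
OCH3 at 120° (eclipsed): H(0°)/H(0°) eclipsed 1.0; OH(120°)/OCH3(120°) eclipsed 2.3; H(240°)/H(240°) eclipsed 1.0 → 4.3 kcal/mol.
OCH3 at 180° (staggered): OH(120°)/OCH3(180°) gauche 0.7 → 0.7 kcal/mol.
OCH3 at 240° (eclipsed): H(0°)/H(0°) eclipsed 1.0; OH(120°)/H(120°) eclipsed 1.4; H(240°)/OCH3(240°) eclipsed 1.3 → 3.7 kcal/mol.
OCH3 at 300° (staggered): no non-H gauche contacts → 0.0 kcal/mol.
The minimum (0.0 kcal/mol) occurs with OCH3 at 300°.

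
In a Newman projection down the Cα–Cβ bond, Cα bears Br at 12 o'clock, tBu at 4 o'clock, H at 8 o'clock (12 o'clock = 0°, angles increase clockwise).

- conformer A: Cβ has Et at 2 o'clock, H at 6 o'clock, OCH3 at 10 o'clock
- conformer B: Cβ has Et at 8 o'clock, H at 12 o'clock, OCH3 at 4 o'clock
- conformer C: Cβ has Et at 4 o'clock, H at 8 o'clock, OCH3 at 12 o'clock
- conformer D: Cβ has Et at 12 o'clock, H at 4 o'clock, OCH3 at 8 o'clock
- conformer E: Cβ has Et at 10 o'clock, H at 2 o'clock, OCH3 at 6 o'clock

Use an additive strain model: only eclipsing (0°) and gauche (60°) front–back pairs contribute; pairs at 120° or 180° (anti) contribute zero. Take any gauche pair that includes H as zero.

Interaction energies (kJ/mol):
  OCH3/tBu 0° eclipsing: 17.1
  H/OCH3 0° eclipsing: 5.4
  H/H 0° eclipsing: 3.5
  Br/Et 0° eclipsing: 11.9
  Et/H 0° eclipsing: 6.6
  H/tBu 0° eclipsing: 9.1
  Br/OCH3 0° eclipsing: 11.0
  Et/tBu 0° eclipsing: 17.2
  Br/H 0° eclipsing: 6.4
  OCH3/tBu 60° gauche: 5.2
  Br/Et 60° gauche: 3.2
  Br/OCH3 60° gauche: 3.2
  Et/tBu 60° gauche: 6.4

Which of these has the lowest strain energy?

A (staggered): Br(0°)/Et(60°) gauche 3.2; Br(0°)/OCH3(300°) gauche 3.2; tBu(120°)/Et(60°) gauche 6.4 → 12.8 kJ/mol.
B (eclipsed): Br(0°)/H(0°) eclipsed 6.4; tBu(120°)/OCH3(120°) eclipsed 17.1; H(240°)/Et(240°) eclipsed 6.6 → 30.1 kJ/mol.
C (eclipsed): Br(0°)/OCH3(0°) eclipsed 11.0; tBu(120°)/Et(120°) eclipsed 17.2; H(240°)/H(240°) eclipsed 3.5 → 31.7 kJ/mol.
D (eclipsed): Br(0°)/Et(0°) eclipsed 11.9; tBu(120°)/H(120°) eclipsed 9.1; H(240°)/OCH3(240°) eclipsed 5.4 → 26.4 kJ/mol.
E (staggered): Br(0°)/Et(300°) gauche 3.2; tBu(120°)/OCH3(180°) gauche 5.2 → 8.4 kJ/mol.
E has the lowest total (8.4 kJ/mol).

E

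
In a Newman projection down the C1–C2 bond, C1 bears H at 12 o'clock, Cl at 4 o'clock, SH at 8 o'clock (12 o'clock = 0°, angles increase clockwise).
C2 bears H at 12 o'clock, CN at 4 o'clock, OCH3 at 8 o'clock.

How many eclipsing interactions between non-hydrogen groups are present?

Non-H eclipsing pairs: Cl(120°)/CN(120°); SH(240°)/OCH3(240°) — 2 interactions.

2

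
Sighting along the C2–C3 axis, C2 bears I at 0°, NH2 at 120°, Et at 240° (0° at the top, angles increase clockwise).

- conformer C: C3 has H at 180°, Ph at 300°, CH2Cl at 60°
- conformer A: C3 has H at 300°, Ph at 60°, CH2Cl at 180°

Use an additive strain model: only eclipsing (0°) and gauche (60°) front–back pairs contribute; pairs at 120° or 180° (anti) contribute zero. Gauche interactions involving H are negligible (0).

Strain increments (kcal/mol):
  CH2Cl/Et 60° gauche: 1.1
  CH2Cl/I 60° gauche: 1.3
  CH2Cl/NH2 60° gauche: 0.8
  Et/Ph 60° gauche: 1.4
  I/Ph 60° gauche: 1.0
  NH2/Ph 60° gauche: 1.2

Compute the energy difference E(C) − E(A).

C is staggered. I at 0° is gauche with Ph at 300° (1.0); I at 0° is gauche with CH2Cl at 60° (1.3); NH2 at 120° is gauche with CH2Cl at 60° (0.8); Et at 240° is gauche with Ph at 300° (1.4). Total 4.5 kcal/mol.
A is staggered. I at 0° is gauche with Ph at 60° (1.0); NH2 at 120° is gauche with Ph at 60° (1.2); NH2 at 120° is gauche with CH2Cl at 180° (0.8); Et at 240° is gauche with CH2Cl at 180° (1.1). Total 4.1 kcal/mol.
E(C) − E(A) = 4.5 − 4.1 = +0.4 kcal/mol.

+0.4 kcal/mol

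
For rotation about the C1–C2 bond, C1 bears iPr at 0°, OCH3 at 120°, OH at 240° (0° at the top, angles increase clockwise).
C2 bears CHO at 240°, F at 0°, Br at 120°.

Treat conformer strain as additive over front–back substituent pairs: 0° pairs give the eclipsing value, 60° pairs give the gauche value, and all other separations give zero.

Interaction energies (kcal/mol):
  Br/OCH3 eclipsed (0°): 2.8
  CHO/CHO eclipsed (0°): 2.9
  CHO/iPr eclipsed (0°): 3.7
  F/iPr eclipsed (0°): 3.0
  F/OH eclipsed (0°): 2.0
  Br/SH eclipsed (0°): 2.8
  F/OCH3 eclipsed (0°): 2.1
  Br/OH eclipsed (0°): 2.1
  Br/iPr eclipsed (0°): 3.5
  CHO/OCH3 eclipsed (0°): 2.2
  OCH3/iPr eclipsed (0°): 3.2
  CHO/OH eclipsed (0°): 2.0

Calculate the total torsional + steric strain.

7.8 kcal/mol

This conformer (eclipsed): iPr(0°)/F(0°) eclipsed 3.0; OCH3(120°)/Br(120°) eclipsed 2.8; OH(240°)/CHO(240°) eclipsed 2.0 → 7.8 kcal/mol.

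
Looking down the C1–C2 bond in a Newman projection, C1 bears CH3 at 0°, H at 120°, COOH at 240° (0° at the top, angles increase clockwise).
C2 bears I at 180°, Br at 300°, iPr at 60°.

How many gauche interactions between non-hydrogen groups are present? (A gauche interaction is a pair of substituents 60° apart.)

Non-H gauche pairs: CH3(0°)/Br(300°); CH3(0°)/iPr(60°); COOH(240°)/I(180°); COOH(240°)/Br(300°) — 4 interactions.

4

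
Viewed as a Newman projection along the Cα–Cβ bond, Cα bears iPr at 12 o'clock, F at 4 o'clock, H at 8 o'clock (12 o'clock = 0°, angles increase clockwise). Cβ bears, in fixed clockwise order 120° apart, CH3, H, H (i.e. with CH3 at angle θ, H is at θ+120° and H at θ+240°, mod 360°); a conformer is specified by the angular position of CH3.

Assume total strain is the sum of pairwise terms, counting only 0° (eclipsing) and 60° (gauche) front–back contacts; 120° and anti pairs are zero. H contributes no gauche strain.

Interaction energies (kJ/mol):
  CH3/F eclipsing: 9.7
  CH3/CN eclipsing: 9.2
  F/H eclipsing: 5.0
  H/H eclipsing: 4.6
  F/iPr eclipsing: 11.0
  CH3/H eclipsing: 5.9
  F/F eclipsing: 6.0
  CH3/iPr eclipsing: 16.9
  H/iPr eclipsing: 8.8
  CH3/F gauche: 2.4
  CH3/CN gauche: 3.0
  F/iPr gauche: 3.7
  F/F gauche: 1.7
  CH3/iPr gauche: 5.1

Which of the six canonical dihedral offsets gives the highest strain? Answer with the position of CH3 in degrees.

CH3 at 0° (eclipsed): iPr–CH3 eclipsed, F–H eclipsed, H–H eclipsed; 16.9 + 5.0 + 4.6 = 26.5 kJ/mol.
CH3 at 60° (staggered): iPr–CH3 gauche, F–CH3 gauche; 5.1 + 2.4 = 7.5 kJ/mol.
CH3 at 120° (eclipsed): iPr–H eclipsed, F–CH3 eclipsed, H–H eclipsed; 8.8 + 9.7 + 4.6 = 23.1 kJ/mol.
CH3 at 180° (staggered): F–CH3 gauche; 2.4 = 2.4 kJ/mol.
CH3 at 240° (eclipsed): iPr–H eclipsed, F–H eclipsed, H–CH3 eclipsed; 8.8 + 5.0 + 5.9 = 19.7 kJ/mol.
CH3 at 300° (staggered): iPr–CH3 gauche; 5.1 = 5.1 kJ/mol.
The maximum (26.5 kJ/mol) occurs with CH3 at 0°.

0°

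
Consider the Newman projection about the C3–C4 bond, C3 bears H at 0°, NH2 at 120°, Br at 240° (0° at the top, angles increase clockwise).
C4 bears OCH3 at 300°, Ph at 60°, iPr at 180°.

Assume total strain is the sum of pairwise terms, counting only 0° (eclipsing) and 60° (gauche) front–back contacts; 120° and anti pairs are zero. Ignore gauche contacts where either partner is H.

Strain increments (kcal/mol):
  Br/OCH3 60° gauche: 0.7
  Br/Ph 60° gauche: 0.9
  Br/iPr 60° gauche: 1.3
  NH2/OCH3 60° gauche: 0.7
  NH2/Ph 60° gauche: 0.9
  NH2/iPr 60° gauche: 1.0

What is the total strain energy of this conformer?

3.9 kcal/mol

This conformer (staggered): NH2(120°)/Ph(60°) gauche 0.9; NH2(120°)/iPr(180°) gauche 1.0; Br(240°)/OCH3(300°) gauche 0.7; Br(240°)/iPr(180°) gauche 1.3 → 3.9 kcal/mol.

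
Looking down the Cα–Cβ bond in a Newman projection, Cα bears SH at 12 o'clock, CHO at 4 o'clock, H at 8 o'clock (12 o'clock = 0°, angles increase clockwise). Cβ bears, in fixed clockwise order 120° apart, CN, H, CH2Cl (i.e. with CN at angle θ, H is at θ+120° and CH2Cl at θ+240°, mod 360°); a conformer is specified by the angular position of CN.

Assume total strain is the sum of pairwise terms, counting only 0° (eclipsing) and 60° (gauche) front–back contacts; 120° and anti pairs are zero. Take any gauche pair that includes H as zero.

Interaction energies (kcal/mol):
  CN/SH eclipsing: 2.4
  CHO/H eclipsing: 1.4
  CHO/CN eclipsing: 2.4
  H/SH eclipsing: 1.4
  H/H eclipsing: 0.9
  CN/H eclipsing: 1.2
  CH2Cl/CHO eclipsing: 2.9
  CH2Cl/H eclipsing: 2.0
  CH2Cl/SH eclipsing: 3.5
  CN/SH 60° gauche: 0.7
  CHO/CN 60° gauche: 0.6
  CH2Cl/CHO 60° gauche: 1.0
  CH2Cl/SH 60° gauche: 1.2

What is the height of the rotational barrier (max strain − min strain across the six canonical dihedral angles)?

5.1 kcal/mol

CN at 0° is eclipsed. SH at 0° is eclipsed with CN at 0° (2.4); CHO at 120° is eclipsed with H at 120° (1.4); H at 240° is eclipsed with CH2Cl at 240° (2.0). Total 5.8 kcal/mol.
CN at 60° is staggered. SH at 0° is gauche with CN at 60° (0.7); SH at 0° is gauche with CH2Cl at 300° (1.2); CHO at 120° is gauche with CN at 60° (0.6). Total 2.5 kcal/mol.
CN at 120° is eclipsed. SH at 0° is eclipsed with CH2Cl at 0° (3.5); CHO at 120° is eclipsed with CN at 120° (2.4); H at 240° is eclipsed with H at 240° (0.9). Total 6.8 kcal/mol.
CN at 180° is staggered. SH at 0° is gauche with CH2Cl at 60° (1.2); CHO at 120° is gauche with CN at 180° (0.6); CHO at 120° is gauche with CH2Cl at 60° (1.0). Total 2.8 kcal/mol.
CN at 240° is eclipsed. SH at 0° is eclipsed with H at 0° (1.4); CHO at 120° is eclipsed with CH2Cl at 120° (2.9); H at 240° is eclipsed with CN at 240° (1.2). Total 5.5 kcal/mol.
CN at 300° is staggered. SH at 0° is gauche with CN at 300° (0.7); CHO at 120° is gauche with CH2Cl at 180° (1.0). Total 1.7 kcal/mol.
Max at 120° (6.8 kcal/mol), min at 300° (1.7 kcal/mol); barrier = 5.1 kcal/mol.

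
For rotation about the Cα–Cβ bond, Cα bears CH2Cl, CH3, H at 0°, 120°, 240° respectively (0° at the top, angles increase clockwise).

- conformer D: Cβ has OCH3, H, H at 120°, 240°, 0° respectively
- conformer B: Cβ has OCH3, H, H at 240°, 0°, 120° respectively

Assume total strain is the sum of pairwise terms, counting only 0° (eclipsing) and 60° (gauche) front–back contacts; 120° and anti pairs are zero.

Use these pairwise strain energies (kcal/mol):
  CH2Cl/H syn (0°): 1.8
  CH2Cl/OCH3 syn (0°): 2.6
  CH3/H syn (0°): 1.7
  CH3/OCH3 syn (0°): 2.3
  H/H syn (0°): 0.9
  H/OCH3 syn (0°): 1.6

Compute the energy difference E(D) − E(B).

-0.1 kcal/mol

D (eclipsed): CH2Cl–H eclipsed, CH3–OCH3 eclipsed, H–H eclipsed; 1.8 + 2.3 + 0.9 = 5.0 kcal/mol.
B (eclipsed): CH2Cl–H eclipsed, CH3–H eclipsed, H–OCH3 eclipsed; 1.8 + 1.7 + 1.6 = 5.1 kcal/mol.
E(D) − E(B) = 5.0 − 5.1 = -0.1 kcal/mol.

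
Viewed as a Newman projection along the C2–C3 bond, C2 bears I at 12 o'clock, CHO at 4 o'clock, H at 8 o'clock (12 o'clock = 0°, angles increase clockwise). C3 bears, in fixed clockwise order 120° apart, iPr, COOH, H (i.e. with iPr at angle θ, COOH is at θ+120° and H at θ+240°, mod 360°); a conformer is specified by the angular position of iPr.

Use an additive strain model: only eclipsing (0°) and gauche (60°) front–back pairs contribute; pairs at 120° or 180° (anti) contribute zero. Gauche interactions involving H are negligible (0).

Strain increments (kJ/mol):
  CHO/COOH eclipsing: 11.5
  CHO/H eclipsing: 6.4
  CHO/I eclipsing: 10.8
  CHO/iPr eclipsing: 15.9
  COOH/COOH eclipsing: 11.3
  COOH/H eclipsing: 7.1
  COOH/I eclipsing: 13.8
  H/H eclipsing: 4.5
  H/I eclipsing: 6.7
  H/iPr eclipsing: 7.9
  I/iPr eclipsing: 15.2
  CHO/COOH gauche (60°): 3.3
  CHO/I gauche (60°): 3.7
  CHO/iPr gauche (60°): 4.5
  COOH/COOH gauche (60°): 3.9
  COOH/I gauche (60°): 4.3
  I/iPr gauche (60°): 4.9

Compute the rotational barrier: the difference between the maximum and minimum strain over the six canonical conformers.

iPr at 0° (eclipsed): I(0°)/iPr(0°) eclipsed 15.2; CHO(120°)/COOH(120°) eclipsed 11.5; H(240°)/H(240°) eclipsed 4.5 → 31.2 kJ/mol.
iPr at 60° (staggered): I(0°)/iPr(60°) gauche 4.9; CHO(120°)/iPr(60°) gauche 4.5; CHO(120°)/COOH(180°) gauche 3.3 → 12.7 kJ/mol.
iPr at 120° (eclipsed): I(0°)/H(0°) eclipsed 6.7; CHO(120°)/iPr(120°) eclipsed 15.9; H(240°)/COOH(240°) eclipsed 7.1 → 29.7 kJ/mol.
iPr at 180° (staggered): I(0°)/COOH(300°) gauche 4.3; CHO(120°)/iPr(180°) gauche 4.5 → 8.8 kJ/mol.
iPr at 240° (eclipsed): I(0°)/COOH(0°) eclipsed 13.8; CHO(120°)/H(120°) eclipsed 6.4; H(240°)/iPr(240°) eclipsed 7.9 → 28.1 kJ/mol.
iPr at 300° (staggered): I(0°)/iPr(300°) gauche 4.9; I(0°)/COOH(60°) gauche 4.3; CHO(120°)/COOH(60°) gauche 3.3 → 12.5 kJ/mol.
Max at 0° (31.2 kJ/mol), min at 180° (8.8 kJ/mol); barrier = 22.4 kJ/mol.

22.4 kJ/mol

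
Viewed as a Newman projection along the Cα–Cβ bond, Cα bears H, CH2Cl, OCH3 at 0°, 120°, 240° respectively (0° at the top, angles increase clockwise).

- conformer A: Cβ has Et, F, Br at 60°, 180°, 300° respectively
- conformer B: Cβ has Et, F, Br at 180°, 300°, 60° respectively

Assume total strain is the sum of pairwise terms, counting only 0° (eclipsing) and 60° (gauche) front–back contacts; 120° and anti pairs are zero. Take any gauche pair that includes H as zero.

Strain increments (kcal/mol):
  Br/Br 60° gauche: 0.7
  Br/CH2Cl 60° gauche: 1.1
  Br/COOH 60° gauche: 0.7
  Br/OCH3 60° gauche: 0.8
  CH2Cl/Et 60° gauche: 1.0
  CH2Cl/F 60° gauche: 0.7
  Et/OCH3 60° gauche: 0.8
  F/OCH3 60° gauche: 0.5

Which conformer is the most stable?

A

A (staggered): CH2Cl(120°)/Et(60°) gauche 1.0; CH2Cl(120°)/F(180°) gauche 0.7; OCH3(240°)/F(180°) gauche 0.5; OCH3(240°)/Br(300°) gauche 0.8 → 3.0 kcal/mol.
B (staggered): CH2Cl(120°)/Et(180°) gauche 1.0; CH2Cl(120°)/Br(60°) gauche 1.1; OCH3(240°)/Et(180°) gauche 0.8; OCH3(240°)/F(300°) gauche 0.5 → 3.4 kcal/mol.
A has the lowest total (3.0 kcal/mol).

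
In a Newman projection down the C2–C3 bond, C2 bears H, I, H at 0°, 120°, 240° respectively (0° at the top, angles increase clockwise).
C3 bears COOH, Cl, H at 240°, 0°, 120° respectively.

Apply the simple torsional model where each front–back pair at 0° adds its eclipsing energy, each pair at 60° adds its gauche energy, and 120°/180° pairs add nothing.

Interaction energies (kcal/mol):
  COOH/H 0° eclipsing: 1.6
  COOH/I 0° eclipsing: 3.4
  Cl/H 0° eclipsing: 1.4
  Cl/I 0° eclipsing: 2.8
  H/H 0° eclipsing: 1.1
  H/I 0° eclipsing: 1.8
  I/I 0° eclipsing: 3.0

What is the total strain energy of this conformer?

This conformer (eclipsed): H(0°)/Cl(0°) eclipsed 1.4; I(120°)/H(120°) eclipsed 1.8; H(240°)/COOH(240°) eclipsed 1.6 → 4.8 kcal/mol.

4.8 kcal/mol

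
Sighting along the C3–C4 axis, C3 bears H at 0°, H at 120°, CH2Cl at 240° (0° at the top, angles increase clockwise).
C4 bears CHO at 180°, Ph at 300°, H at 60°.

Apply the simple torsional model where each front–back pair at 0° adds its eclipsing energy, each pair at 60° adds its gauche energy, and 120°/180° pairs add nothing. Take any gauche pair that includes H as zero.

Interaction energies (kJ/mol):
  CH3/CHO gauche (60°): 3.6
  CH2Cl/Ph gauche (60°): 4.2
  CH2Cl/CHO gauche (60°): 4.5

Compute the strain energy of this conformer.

This conformer (staggered): CH2Cl–CHO gauche, CH2Cl–Ph gauche; 4.5 + 4.2 = 8.7 kJ/mol.

8.7 kJ/mol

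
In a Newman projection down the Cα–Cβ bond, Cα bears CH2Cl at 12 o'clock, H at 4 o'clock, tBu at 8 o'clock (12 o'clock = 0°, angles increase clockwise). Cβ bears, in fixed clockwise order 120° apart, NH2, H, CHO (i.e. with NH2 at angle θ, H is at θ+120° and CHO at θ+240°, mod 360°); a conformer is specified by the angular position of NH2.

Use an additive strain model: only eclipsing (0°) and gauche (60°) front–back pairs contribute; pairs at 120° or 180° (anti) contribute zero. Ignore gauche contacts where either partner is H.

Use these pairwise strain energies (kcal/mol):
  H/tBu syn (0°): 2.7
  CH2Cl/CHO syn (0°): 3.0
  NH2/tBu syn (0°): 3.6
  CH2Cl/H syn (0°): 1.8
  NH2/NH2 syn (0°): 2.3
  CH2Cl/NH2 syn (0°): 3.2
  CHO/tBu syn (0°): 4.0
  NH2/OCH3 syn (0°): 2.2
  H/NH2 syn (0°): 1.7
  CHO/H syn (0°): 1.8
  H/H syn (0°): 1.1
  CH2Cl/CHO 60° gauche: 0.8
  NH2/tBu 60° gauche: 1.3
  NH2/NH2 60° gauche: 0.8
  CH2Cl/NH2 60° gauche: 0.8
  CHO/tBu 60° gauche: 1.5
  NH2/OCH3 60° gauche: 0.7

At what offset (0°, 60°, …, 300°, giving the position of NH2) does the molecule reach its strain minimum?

180°

NH2 at 0° (eclipsed): CH2Cl–NH2 eclipsed, H–H eclipsed, tBu–CHO eclipsed; 3.2 + 1.1 + 4.0 = 8.3 kcal/mol.
NH2 at 60° (staggered): CH2Cl–NH2 gauche, CH2Cl–CHO gauche, tBu–CHO gauche; 0.8 + 0.8 + 1.5 = 3.1 kcal/mol.
NH2 at 120° (eclipsed): CH2Cl–CHO eclipsed, H–NH2 eclipsed, tBu–H eclipsed; 3.0 + 1.7 + 2.7 = 7.4 kcal/mol.
NH2 at 180° (staggered): CH2Cl–CHO gauche, tBu–NH2 gauche; 0.8 + 1.3 = 2.1 kcal/mol.
NH2 at 240° (eclipsed): CH2Cl–H eclipsed, H–CHO eclipsed, tBu–NH2 eclipsed; 1.8 + 1.8 + 3.6 = 7.2 kcal/mol.
NH2 at 300° (staggered): CH2Cl–NH2 gauche, tBu–NH2 gauche, tBu–CHO gauche; 0.8 + 1.3 + 1.5 = 3.6 kcal/mol.
The minimum (2.1 kcal/mol) occurs with NH2 at 180°.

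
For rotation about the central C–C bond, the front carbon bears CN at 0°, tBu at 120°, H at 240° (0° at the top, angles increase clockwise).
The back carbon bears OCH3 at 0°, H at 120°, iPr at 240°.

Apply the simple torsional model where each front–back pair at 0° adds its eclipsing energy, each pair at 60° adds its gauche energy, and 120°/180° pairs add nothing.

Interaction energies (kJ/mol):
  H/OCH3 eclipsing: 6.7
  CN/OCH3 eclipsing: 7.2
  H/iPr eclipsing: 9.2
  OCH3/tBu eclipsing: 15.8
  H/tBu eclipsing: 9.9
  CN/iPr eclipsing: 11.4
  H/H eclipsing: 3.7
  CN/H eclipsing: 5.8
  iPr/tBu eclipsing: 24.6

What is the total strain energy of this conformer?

26.3 kJ/mol

This conformer (eclipsed): CN–OCH3 eclipsed, tBu–H eclipsed, H–iPr eclipsed; 7.2 + 9.9 + 9.2 = 26.3 kJ/mol.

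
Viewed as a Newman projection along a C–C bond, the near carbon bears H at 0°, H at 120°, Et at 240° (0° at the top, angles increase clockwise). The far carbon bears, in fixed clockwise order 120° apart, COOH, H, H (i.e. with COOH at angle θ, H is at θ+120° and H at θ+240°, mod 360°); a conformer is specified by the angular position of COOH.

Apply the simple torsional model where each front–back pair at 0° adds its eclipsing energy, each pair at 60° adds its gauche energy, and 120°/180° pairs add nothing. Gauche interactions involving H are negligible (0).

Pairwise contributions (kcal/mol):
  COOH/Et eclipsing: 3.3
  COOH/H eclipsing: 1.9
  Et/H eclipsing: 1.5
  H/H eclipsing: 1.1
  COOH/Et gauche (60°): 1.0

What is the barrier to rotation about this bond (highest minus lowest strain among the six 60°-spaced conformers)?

COOH at 0° is eclipsed. H at 0° is eclipsed with COOH at 0° (1.9); H at 120° is eclipsed with H at 120° (1.1); Et at 240° is eclipsed with H at 240° (1.5). Total 4.5 kcal/mol.
COOH at 60° (staggered): no non-H gauche contacts → 0.0 kcal/mol.
COOH at 120° is eclipsed. H at 0° is eclipsed with H at 0° (1.1); H at 120° is eclipsed with COOH at 120° (1.9); Et at 240° is eclipsed with H at 240° (1.5). Total 4.5 kcal/mol.
COOH at 180° is staggered. Et at 240° is gauche with COOH at 180° (1.0). Total 1.0 kcal/mol.
COOH at 240° is eclipsed. H at 0° is eclipsed with H at 0° (1.1); H at 120° is eclipsed with H at 120° (1.1); Et at 240° is eclipsed with COOH at 240° (3.3). Total 5.5 kcal/mol.
COOH at 300° is staggered. Et at 240° is gauche with COOH at 300° (1.0). Total 1.0 kcal/mol.
Max at 240° (5.5 kcal/mol), min at 60° (0.0 kcal/mol); barrier = 5.5 kcal/mol.

5.5 kcal/mol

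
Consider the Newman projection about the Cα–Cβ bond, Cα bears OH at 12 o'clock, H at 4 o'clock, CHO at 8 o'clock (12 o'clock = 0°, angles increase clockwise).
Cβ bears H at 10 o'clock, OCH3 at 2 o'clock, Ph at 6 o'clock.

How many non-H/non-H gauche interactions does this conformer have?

2

Non-H gauche pairs: OH(0°)/OCH3(60°); CHO(240°)/Ph(180°) — 2 interactions.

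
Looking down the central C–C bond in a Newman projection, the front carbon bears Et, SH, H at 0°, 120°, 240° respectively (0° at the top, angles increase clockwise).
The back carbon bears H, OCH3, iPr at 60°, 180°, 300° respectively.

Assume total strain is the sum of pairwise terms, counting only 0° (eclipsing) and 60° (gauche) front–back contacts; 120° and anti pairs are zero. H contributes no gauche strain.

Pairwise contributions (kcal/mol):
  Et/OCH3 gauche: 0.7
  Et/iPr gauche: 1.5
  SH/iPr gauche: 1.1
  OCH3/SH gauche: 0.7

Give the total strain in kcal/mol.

2.2 kcal/mol

This conformer is staggered. Et at 0° is gauche with iPr at 300° (1.5); SH at 120° is gauche with OCH3 at 180° (0.7). Total 2.2 kcal/mol.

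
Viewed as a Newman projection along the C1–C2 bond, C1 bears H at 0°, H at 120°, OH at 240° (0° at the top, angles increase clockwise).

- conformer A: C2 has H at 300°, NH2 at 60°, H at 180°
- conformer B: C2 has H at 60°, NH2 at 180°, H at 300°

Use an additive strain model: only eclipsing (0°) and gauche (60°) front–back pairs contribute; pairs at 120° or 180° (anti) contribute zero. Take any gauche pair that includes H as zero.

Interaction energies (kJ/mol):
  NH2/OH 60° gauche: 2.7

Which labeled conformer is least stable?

B

A (staggered): no non-H gauche contacts → 0.0 kJ/mol.
B (staggered): OH(240°)/NH2(180°) gauche 2.7 → 2.7 kJ/mol.
B has the highest total (2.7 kJ/mol).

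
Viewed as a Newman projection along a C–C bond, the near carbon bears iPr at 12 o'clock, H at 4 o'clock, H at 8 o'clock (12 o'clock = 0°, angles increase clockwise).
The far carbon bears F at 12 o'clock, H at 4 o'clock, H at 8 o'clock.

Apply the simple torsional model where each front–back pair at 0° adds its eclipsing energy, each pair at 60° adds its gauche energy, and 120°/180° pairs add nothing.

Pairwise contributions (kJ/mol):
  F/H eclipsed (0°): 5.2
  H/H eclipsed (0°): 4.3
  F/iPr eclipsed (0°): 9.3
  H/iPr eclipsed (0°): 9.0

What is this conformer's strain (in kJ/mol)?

This conformer is eclipsed. iPr at 0° is eclipsed with F at 0° (9.3); H at 120° is eclipsed with H at 120° (4.3); H at 240° is eclipsed with H at 240° (4.3). Total 17.9 kJ/mol.

17.9 kJ/mol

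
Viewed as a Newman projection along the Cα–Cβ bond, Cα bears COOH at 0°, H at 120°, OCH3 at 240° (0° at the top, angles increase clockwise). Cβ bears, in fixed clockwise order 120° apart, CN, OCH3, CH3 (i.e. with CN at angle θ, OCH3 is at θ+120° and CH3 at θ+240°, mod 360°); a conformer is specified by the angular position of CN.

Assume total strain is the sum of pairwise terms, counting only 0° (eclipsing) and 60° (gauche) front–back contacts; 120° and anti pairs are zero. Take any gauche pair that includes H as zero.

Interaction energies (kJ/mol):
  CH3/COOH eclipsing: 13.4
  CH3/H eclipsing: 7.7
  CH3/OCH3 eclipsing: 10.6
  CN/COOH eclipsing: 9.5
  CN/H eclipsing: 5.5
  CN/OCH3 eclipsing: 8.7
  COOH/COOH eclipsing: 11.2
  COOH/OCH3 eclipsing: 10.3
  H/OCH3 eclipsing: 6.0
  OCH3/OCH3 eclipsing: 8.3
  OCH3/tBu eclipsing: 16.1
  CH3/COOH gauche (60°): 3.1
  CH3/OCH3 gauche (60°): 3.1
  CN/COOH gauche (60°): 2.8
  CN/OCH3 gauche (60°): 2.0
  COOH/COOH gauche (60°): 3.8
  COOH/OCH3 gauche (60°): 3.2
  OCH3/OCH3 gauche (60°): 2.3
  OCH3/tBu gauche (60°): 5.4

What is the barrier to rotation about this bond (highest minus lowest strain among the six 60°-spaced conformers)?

CN at 0° is eclipsed. COOH at 0° is eclipsed with CN at 0° (9.5); H at 120° is eclipsed with OCH3 at 120° (6.0); OCH3 at 240° is eclipsed with CH3 at 240° (10.6). Total 26.1 kJ/mol.
CN at 60° is staggered. COOH at 0° is gauche with CN at 60° (2.8); COOH at 0° is gauche with CH3 at 300° (3.1); OCH3 at 240° is gauche with OCH3 at 180° (2.3); OCH3 at 240° is gauche with CH3 at 300° (3.1). Total 11.3 kJ/mol.
CN at 120° is eclipsed. COOH at 0° is eclipsed with CH3 at 0° (13.4); H at 120° is eclipsed with CN at 120° (5.5); OCH3 at 240° is eclipsed with OCH3 at 240° (8.3). Total 27.2 kJ/mol.
CN at 180° is staggered. COOH at 0° is gauche with OCH3 at 300° (3.2); COOH at 0° is gauche with CH3 at 60° (3.1); OCH3 at 240° is gauche with CN at 180° (2.0); OCH3 at 240° is gauche with OCH3 at 300° (2.3). Total 10.6 kJ/mol.
CN at 240° is eclipsed. COOH at 0° is eclipsed with OCH3 at 0° (10.3); H at 120° is eclipsed with CH3 at 120° (7.7); OCH3 at 240° is eclipsed with CN at 240° (8.7). Total 26.7 kJ/mol.
CN at 300° is staggered. COOH at 0° is gauche with CN at 300° (2.8); COOH at 0° is gauche with OCH3 at 60° (3.2); OCH3 at 240° is gauche with CN at 300° (2.0); OCH3 at 240° is gauche with CH3 at 180° (3.1). Total 11.1 kJ/mol.
Max at 120° (27.2 kJ/mol), min at 180° (10.6 kJ/mol); barrier = 16.6 kJ/mol.

16.6 kJ/mol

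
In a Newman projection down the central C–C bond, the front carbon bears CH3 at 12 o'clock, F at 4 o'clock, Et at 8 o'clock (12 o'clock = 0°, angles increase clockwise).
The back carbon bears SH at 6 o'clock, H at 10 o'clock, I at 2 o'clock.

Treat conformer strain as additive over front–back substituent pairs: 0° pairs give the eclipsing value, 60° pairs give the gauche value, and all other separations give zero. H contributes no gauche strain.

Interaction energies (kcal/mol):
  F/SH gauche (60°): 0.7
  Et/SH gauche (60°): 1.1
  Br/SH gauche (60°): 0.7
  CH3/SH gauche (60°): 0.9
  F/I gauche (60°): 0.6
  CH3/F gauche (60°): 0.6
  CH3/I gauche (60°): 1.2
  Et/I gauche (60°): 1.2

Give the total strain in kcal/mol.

3.6 kcal/mol

This conformer (staggered): CH3–I gauche, F–SH gauche, F–I gauche, Et–SH gauche; 1.2 + 0.7 + 0.6 + 1.1 = 3.6 kcal/mol.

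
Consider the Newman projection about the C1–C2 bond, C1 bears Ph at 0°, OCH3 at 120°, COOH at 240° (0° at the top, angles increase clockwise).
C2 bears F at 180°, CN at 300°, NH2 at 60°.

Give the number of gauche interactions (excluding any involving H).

6

Non-H gauche pairs: Ph(0°)/CN(300°); Ph(0°)/NH2(60°); OCH3(120°)/F(180°); OCH3(120°)/NH2(60°); COOH(240°)/F(180°); COOH(240°)/CN(300°) — 6 interactions.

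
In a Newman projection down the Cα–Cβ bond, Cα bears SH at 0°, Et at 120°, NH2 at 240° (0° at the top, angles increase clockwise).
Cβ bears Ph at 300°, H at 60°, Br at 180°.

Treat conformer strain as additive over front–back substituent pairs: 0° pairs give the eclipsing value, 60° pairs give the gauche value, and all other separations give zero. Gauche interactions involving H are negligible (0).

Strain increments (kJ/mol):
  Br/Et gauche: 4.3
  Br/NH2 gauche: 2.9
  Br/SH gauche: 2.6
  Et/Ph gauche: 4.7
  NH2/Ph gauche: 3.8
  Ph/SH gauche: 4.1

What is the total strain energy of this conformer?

This conformer is staggered. SH at 0° is gauche with Ph at 300° (4.1); Et at 120° is gauche with Br at 180° (4.3); NH2 at 240° is gauche with Ph at 300° (3.8); NH2 at 240° is gauche with Br at 180° (2.9). Total 15.1 kJ/mol.

15.1 kJ/mol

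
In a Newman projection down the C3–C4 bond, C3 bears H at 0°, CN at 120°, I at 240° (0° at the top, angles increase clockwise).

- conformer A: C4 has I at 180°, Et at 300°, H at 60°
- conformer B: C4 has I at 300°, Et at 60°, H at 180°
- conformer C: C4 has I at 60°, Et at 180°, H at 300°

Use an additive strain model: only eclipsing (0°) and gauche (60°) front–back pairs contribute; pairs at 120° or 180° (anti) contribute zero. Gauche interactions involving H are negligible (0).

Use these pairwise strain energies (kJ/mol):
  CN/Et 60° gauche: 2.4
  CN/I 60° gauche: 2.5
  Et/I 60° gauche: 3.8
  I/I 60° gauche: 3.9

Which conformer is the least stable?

A

A (staggered): CN(120°)/I(180°) gauche 2.5; I(240°)/I(180°) gauche 3.9; I(240°)/Et(300°) gauche 3.8 → 10.2 kJ/mol.
B (staggered): CN(120°)/Et(60°) gauche 2.4; I(240°)/I(300°) gauche 3.9 → 6.3 kJ/mol.
C (staggered): CN(120°)/I(60°) gauche 2.5; CN(120°)/Et(180°) gauche 2.4; I(240°)/Et(180°) gauche 3.8 → 8.7 kJ/mol.
A has the highest total (10.2 kJ/mol).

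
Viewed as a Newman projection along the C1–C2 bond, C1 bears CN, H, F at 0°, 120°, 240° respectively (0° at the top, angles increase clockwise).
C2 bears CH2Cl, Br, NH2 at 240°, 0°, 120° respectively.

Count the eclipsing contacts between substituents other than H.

Non-H eclipsing pairs: CN(0°)/Br(0°); F(240°)/CH2Cl(240°) — 2 interactions.

2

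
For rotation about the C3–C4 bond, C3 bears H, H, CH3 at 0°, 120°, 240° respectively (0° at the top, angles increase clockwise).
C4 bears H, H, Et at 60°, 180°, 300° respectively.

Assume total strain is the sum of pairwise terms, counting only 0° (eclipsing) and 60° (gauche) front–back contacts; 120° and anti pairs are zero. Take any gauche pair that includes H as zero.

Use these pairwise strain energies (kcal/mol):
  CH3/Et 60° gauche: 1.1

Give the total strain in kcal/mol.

1.1 kcal/mol

This conformer (staggered): CH3(240°)/Et(300°) gauche 1.1 → 1.1 kcal/mol.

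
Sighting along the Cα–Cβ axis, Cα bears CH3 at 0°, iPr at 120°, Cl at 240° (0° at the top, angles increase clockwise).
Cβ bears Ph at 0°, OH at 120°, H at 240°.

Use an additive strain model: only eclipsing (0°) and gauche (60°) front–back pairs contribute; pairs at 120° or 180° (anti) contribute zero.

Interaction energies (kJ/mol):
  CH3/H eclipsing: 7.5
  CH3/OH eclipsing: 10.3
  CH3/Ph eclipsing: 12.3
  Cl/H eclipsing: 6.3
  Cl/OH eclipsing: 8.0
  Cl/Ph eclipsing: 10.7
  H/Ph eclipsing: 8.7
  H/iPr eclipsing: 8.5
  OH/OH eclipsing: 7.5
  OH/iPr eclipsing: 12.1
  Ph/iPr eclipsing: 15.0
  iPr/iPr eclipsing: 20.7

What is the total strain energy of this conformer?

30.7 kJ/mol

This conformer (eclipsed): CH3–Ph eclipsed, iPr–OH eclipsed, Cl–H eclipsed; 12.3 + 12.1 + 6.3 = 30.7 kJ/mol.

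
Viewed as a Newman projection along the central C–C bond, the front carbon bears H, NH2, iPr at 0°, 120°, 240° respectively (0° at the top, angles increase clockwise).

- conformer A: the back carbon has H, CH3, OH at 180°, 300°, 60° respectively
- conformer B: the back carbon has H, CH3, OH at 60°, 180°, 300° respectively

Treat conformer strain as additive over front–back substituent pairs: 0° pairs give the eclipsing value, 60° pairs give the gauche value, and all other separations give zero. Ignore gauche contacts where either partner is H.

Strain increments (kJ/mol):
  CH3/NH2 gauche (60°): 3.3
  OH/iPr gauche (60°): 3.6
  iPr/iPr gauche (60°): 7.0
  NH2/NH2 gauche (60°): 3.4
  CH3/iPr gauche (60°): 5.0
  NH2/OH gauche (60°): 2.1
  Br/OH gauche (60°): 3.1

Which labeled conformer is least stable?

B

A (staggered): NH2–OH gauche, iPr–CH3 gauche; 2.1 + 5.0 = 7.1 kJ/mol.
B (staggered): NH2–CH3 gauche, iPr–CH3 gauche, iPr–OH gauche; 3.3 + 5.0 + 3.6 = 11.9 kJ/mol.
B has the highest total (11.9 kJ/mol).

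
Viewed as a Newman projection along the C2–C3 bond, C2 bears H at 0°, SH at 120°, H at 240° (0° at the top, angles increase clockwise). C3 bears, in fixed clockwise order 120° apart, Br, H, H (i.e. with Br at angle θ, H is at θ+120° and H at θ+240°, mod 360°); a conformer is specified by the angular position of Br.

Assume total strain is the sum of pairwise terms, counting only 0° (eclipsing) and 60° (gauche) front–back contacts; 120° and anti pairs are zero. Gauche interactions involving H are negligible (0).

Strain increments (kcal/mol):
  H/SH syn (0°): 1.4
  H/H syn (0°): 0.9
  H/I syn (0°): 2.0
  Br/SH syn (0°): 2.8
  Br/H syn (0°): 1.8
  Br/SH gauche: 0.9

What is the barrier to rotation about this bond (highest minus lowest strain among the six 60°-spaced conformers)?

Br at 0° is eclipsed. H at 0° is eclipsed with Br at 0° (1.8); SH at 120° is eclipsed with H at 120° (1.4); H at 240° is eclipsed with H at 240° (0.9). Total 4.1 kcal/mol.
Br at 60° is staggered. SH at 120° is gauche with Br at 60° (0.9). Total 0.9 kcal/mol.
Br at 120° is eclipsed. H at 0° is eclipsed with H at 0° (0.9); SH at 120° is eclipsed with Br at 120° (2.8); H at 240° is eclipsed with H at 240° (0.9). Total 4.6 kcal/mol.
Br at 180° is staggered. SH at 120° is gauche with Br at 180° (0.9). Total 0.9 kcal/mol.
Br at 240° is eclipsed. H at 0° is eclipsed with H at 0° (0.9); SH at 120° is eclipsed with H at 120° (1.4); H at 240° is eclipsed with Br at 240° (1.8). Total 4.1 kcal/mol.
Br at 300° (staggered): no non-H gauche contacts → 0.0 kcal/mol.
Max at 120° (4.6 kcal/mol), min at 300° (0.0 kcal/mol); barrier = 4.6 kcal/mol.

4.6 kcal/mol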